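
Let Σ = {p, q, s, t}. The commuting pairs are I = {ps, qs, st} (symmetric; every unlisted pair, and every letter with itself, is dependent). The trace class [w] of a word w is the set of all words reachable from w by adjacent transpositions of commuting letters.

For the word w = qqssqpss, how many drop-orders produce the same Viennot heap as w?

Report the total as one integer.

#0=q has no predecessor
#1=q depends on [0:q]
#2=s has no predecessor
#3=s depends on [2:s]
#4=q depends on [1:q]
#5=p depends on [4:q]
#6=s depends on [3:s]
#7=s depends on [6:s]
sources: [0:q, 2:s]
N(rest) = Σ N(rest − s) over sources s of rest; N(one piece) = 1:
  size 1 → [5]=1  [7]=1
  size 2 → [4,5]=1  [5,7]=2  [6,7]=1
  size 3 → [1,4,5]=1  [3,6,7]=1  [4,5,7]=3  [5,6,7]=3
  size 4 → [0,1,4,5]=1  [1,4,5,7]=4  [2,3,6,7]=1  [3,5,6,7]=4  [4,5,6,7]=6
  size 5 → [0,1,4,5,7]=5  [1,4,5,6,7]=10  [2,3,5,6,7]=5  [3,4,5,6,7]=10
  size 6 → [0,1,4,5,6,7]=15  [1,3,4,5,6,7]=20  [2,3,4,5,6,7]=15
  first=0(q) contributes 35
  first=2(s) contributes 35
|[w]| = 70

70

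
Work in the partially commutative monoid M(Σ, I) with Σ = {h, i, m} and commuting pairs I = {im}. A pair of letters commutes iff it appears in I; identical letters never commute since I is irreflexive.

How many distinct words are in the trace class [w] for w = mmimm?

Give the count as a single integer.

piece 0:m — minimal
piece 1:m rests on {0:m}
piece 2:i — minimal
piece 3:m rests on {1:m}
piece 4:m rests on {3:m}
minimal pieces: {0:m, 2:i}
ways to finish when only these pieces remain (= sum over removing one remaining piece with nothing left below it):
  1 left: {2}→1  {4}→1
  2 left: {2,4}→2  {3,4}→1
  3 left: {1,3,4}→1  {2,3,4}→3
  placing 0:m first → 4 extensions
  placing 2:i first → 1 extensions
total linear extensions = 5

5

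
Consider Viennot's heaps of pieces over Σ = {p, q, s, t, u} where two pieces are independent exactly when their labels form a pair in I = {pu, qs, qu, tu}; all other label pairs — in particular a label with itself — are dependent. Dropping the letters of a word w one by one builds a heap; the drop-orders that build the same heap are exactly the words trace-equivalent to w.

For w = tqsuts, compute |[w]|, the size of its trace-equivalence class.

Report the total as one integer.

piece 0:t — minimal
piece 1:q rests on {0:t}
piece 2:s rests on {0:t}
piece 3:u rests on {2:s}
piece 4:t rests on {1:q, 2:s}
piece 5:s rests on {3:u, 4:t}
minimal pieces: {0:t}
ways to finish when only these pieces remain (= sum over removing one remaining piece with nothing left below it):
  1 left: {5}→1
  2 left: {3,5}→1  {4,5}→1
  3 left: {1,4,5}→1  {3,4,5}→2
  4 left: {1,3,4,5}→3  {2,3,4,5}→2
  placing 0:t first → 5 extensions

5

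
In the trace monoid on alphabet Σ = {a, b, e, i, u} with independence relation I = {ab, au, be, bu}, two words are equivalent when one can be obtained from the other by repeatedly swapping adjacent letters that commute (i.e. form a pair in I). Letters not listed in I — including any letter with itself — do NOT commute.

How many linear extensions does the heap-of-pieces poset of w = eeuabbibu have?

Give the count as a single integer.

60

drop 0:e onto floor
drop 1:e onto {0:e}
drop 2:u onto {1:e}
drop 3:a onto {1:e}
drop 4:b onto floor
drop 5:b onto {4:b}
drop 6:i onto {2:u, 3:a, 5:b}
drop 7:b onto {6:i}
drop 8:u onto {6:i}
ground layer = {0:e, 4:b}
drop-orders for the pieces not yet dropped (sum over which currently-grounded one goes next):
  1 to go: {7} 1  {8} 1
  2 to go: {7,8} 2
  3 to go: {6,7,8} 2
  4 to go: {2,6,7,8} 2  {3,6,7,8} 2  {5,6,7,8} 2
  5 to go: {2,3,6,7,8} 4  {2,5,6,7,8} 4  {3,5,6,7,8} 4  {4,5,6,7,8} 2
  6 to go: {1,2,3,6,7,8} 4  {2,3,5,6,7,8} 12  {2,4,5,6,7,8} 6  {3,4,5,6,7,8} 6
  7 to go: {0,1,2,3,6,7,8} 4  {1,2,3,5,6,7,8} 16  {2,3,4,5,6,7,8} 24
  if 0:e drops first: 40 orders
  if 4:b drops first: 20 orders
heap linearizations: 60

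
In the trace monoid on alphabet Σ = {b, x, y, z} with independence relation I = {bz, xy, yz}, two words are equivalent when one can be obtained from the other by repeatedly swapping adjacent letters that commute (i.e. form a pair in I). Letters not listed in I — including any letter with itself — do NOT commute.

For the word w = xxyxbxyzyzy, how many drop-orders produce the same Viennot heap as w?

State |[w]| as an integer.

80

#0=x has no predecessor
#1=x depends on [0:x]
#2=y has no predecessor
#3=x depends on [1:x]
#4=b depends on [2:y, 3:x]
#5=x depends on [4:b]
#6=y depends on [4:b]
#7=z depends on [5:x]
#8=y depends on [6:y]
#9=z depends on [7:z]
#10=y depends on [8:y]
sources: [0:x, 2:y]
N(rest) = Σ N(rest − s) over sources s of rest; N(one piece) = 1:
  size 1 → [9]=1  [10]=1
  size 2 → [7,9]=1  [8,10]=1  [9,10]=2
  size 3 → [5,7,9]=1  [6,8,10]=1  [7,9,10]=3  [8,9,10]=3
  size 4 → [5,7,9,10]=4  [6,8,9,10]=4  [7,8,9,10]=6
  size 5 → [5,7,8,9,10]=10  [6,7,8,9,10]=10
  size 6 → [5,6,7,8,9,10]=20
  size 7 → [4,5,6,7,8,9,10]=20
  size 8 → [2,4,5,6,7,8,9,10]=20  [3,4,5,6,7,8,9,10]=20
  size 9 → [1,3,4,5,6,7,8,9,10]=20  [2,3,4,5,6,7,8,9,10]=40
  first=0(x) contributes 60
  first=2(y) contributes 20
|[w]| = 80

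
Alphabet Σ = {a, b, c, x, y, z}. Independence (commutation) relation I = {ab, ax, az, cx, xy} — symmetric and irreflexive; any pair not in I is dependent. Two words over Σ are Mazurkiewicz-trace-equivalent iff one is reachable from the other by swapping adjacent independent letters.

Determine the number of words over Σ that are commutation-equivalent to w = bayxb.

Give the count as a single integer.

5

#0=b has no predecessor
#1=a has no predecessor
#2=y depends on [0:b, 1:a]
#3=x depends on [0:b]
#4=b depends on [2:y, 3:x]
sources: [0:b, 1:a]
N(rest) = Σ N(rest − s) over sources s of rest; N(one piece) = 1:
  size 1 → [4]=1
  size 2 → [2,4]=1  [3,4]=1
  size 3 → [1,2,4]=1  [2,3,4]=2
  first=0(b) contributes 3
  first=1(a) contributes 2
|[w]| = 5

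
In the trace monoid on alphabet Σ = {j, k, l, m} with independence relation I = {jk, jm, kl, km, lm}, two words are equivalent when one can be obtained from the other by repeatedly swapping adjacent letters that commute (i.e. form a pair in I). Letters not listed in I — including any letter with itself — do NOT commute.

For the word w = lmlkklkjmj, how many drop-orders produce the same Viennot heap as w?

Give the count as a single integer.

2520

piece 0:l — minimal
piece 1:m — minimal
piece 2:l rests on {0:l}
piece 3:k — minimal
piece 4:k rests on {3:k}
piece 5:l rests on {2:l}
piece 6:k rests on {4:k}
piece 7:j rests on {5:l}
piece 8:m rests on {1:m}
piece 9:j rests on {7:j}
minimal pieces: {0:l, 1:m, 3:k}
ways to finish when only these pieces remain (= sum over removing one remaining piece with nothing left below it):
  1 left: {6}→1  {8}→1  {9}→1
  2 left: {1,8}→1  {4,6}→1  {6,8}→2  {6,9}→2  {7,9}→1  {8,9}→2
  3 left: {1,6,8}→3  {1,8,9}→3  {3,4,6}→1  {4,6,8}→3  {4,6,9}→3  {5,7,9}→1  {6,7,9}→3  {6,8,9}→6  {7,8,9}→3
  4 left: {1,4,6,8}→6  {1,6,8,9}→12  {1,7,8,9}→6  {2,5,7,9}→1  {3,4,6,8}→4  {3,4,6,9}→4  {4,6,7,9}→6  {4,6,8,9}→12  {5,6,7,9}→4  {5,7,8,9}→4  {6,7,8,9}→12
  5 left: {0,2,5,7,9}→1  {1,3,4,6,8}→10  {1,4,6,8,9}→30  {1,5,7,8,9}→10  {1,6,7,8,9}→30  {2,5,6,7,9}→5  {2,5,7,8,9}→5  {3,4,6,7,9}→10  {3,4,6,8,9}→20  {4,5,6,7,9}→10  {4,6,7,8,9}→30  {5,6,7,8,9}→20
  6 left: {0,2,5,6,7,9}→6  {0,2,5,7,8,9}→6  {1,2,5,7,8,9}→15  {1,3,4,6,8,9}→60  {1,4,6,7,8,9}→90  {1,5,6,7,8,9}→60  {2,4,5,6,7,9}→15  {2,5,6,7,8,9}→30  {3,4,5,6,7,9}→20  {3,4,6,7,8,9}→60  {4,5,6,7,8,9}→60
  7 left: {0,1,2,5,7,8,9}→21  {0,2,4,5,6,7,9}→21  {0,2,5,6,7,8,9}→42  {1,2,5,6,7,8,9}→105  {1,3,4,6,7,8,9}→210  {1,4,5,6,7,8,9}→210  {2,3,4,5,6,7,9}→35  {2,4,5,6,7,8,9}→105  {3,4,5,6,7,8,9}→140
  8 left: {0,1,2,5,6,7,8,9}→168  {0,2,3,4,5,6,7,9}→56  {0,2,4,5,6,7,8,9}→168  {1,2,4,5,6,7,8,9}→420  {1,3,4,5,6,7,8,9}→560  {2,3,4,5,6,7,8,9}→280
  placing 0:l first → 1260 extensions
  placing 1:m first → 504 extensions
  placing 3:k first → 756 extensions
total linear extensions = 2520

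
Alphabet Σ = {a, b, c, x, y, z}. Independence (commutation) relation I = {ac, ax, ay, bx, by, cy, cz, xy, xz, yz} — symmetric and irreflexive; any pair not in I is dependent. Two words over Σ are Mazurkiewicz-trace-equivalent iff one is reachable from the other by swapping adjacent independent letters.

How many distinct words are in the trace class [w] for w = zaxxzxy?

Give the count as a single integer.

140

drop 0:z onto floor
drop 1:a onto {0:z}
drop 2:x onto floor
drop 3:x onto {2:x}
drop 4:z onto {1:a}
drop 5:x onto {3:x}
drop 6:y onto floor
ground layer = {0:z, 2:x, 6:y}
drop-orders for the pieces not yet dropped (sum over which currently-grounded one goes next):
  1 to go: {4} 1  {5} 1  {6} 1
  2 to go: {1,4} 1  {3,5} 1  {4,5} 2  {4,6} 2  {5,6} 2
  3 to go: {0,1,4} 1  {1,4,5} 3  {1,4,6} 3  {2,3,5} 1  {3,4,5} 3  {3,5,6} 3  {4,5,6} 6
  4 to go: {0,1,4,5} 4  {0,1,4,6} 4  {1,3,4,5} 6  {1,4,5,6} 12  {2,3,4,5} 4  {2,3,5,6} 4  {3,4,5,6} 12
  5 to go: {0,1,3,4,5} 10  {0,1,4,5,6} 20  {1,2,3,4,5} 10  {1,3,4,5,6} 30  {2,3,4,5,6} 20
  if 0:z drops first: 60 orders
  if 2:x drops first: 60 orders
  if 6:y drops first: 20 orders
heap linearizations: 140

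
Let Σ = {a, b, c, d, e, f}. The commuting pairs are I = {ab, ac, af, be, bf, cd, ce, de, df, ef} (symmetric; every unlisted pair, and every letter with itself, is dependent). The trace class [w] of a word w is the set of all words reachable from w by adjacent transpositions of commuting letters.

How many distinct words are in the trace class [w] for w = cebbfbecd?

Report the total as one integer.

piece 0:c — minimal
piece 1:e — minimal
piece 2:b rests on {0:c}
piece 3:b rests on {2:b}
piece 4:f rests on {0:c}
piece 5:b rests on {3:b}
piece 6:e rests on {1:e}
piece 7:c rests on {4:f, 5:b}
piece 8:d rests on {5:b}
minimal pieces: {0:c, 1:e}
ways to finish when only these pieces remain (= sum over removing one remaining piece with nothing left below it):
  1 left: {6}→1  {7}→1  {8}→1
  2 left: {1,6}→1  {4,7}→1  {6,7}→2  {6,8}→2  {7,8}→2
  3 left: {1,6,7}→3  {1,6,8}→3  {4,6,7}→3  {4,7,8}→3  {5,7,8}→2  {6,7,8}→6
  4 left: {1,4,6,7}→6  {1,6,7,8}→12  {3,5,7,8}→2  {4,5,7,8}→5  {4,6,7,8}→12  {5,6,7,8}→8
  5 left: {1,4,6,7,8}→30  {1,5,6,7,8}→20  {2,3,5,7,8}→2  {3,4,5,7,8}→7  {3,5,6,7,8}→10  {4,5,6,7,8}→25
  6 left: {1,3,5,6,7,8}→30  {1,4,5,6,7,8}→75  {2,3,4,5,7,8}→9  {2,3,5,6,7,8}→12  {3,4,5,6,7,8}→42
  7 left: {0,2,3,4,5,7,8}→9  {1,2,3,5,6,7,8}→42  {1,3,4,5,6,7,8}→147  {2,3,4,5,6,7,8}→63
  placing 0:c first → 252 extensions
  placing 1:e first → 72 extensions
total linear extensions = 324

324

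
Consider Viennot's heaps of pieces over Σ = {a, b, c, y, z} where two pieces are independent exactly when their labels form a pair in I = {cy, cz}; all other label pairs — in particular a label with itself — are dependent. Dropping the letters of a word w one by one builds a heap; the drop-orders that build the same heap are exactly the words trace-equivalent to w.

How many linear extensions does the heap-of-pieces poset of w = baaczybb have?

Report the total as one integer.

drop 0:b onto floor
drop 1:a onto {0:b}
drop 2:a onto {1:a}
drop 3:c onto {2:a}
drop 4:z onto {2:a}
drop 5:y onto {4:z}
drop 6:b onto {3:c, 5:y}
drop 7:b onto {6:b}
ground layer = {0:b}
drop-orders for the pieces not yet dropped (sum over which currently-grounded one goes next):
  1 to go: {7} 1
  2 to go: {6,7} 1
  3 to go: {3,6,7} 1  {5,6,7} 1
  4 to go: {3,5,6,7} 2  {4,5,6,7} 1
  5 to go: {3,4,5,6,7} 3
  6 to go: {2,3,4,5,6,7} 3
  if 0:b drops first: 3 orders

3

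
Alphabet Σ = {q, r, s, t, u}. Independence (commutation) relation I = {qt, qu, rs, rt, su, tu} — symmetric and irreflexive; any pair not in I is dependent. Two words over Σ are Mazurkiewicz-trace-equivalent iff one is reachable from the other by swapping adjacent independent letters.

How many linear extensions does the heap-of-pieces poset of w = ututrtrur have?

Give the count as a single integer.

#0=u has no predecessor
#1=t has no predecessor
#2=u depends on [0:u]
#3=t depends on [1:t]
#4=r depends on [2:u]
#5=t depends on [3:t]
#6=r depends on [4:r]
#7=u depends on [6:r]
#8=r depends on [7:u]
sources: [0:u, 1:t]
N(rest) = Σ N(rest − s) over sources s of rest; N(one piece) = 1:
  size 1 → [5]=1  [8]=1
  size 2 → [3,5]=1  [5,8]=2  [7,8]=1
  size 3 → [1,3,5]=1  [3,5,8]=3  [5,7,8]=3  [6,7,8]=1
  size 4 → [1,3,5,8]=4  [3,5,7,8]=6  [4,6,7,8]=1  [5,6,7,8]=4
  size 5 → [1,3,5,7,8]=10  [2,4,6,7,8]=1  [3,5,6,7,8]=10  [4,5,6,7,8]=5
  size 6 → [0,2,4,6,7,8]=1  [1,3,5,6,7,8]=20  [2,4,5,6,7,8]=6  [3,4,5,6,7,8]=15
  size 7 → [0,2,4,5,6,7,8]=7  [1,3,4,5,6,7,8]=35  [2,3,4,5,6,7,8]=21
  first=0(u) contributes 56
  first=1(t) contributes 28
|[w]| = 84

84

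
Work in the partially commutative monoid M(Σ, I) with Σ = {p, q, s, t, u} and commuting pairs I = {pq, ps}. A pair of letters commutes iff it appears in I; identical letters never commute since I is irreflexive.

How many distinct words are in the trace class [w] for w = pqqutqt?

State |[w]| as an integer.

piece 0:p — minimal
piece 1:q — minimal
piece 2:q rests on {1:q}
piece 3:u rests on {0:p, 2:q}
piece 4:t rests on {3:u}
piece 5:q rests on {4:t}
piece 6:t rests on {5:q}
minimal pieces: {0:p, 1:q}
ways to finish when only these pieces remain (= sum over removing one remaining piece with nothing left below it):
  1 left: {6}→1
  2 left: {5,6}→1
  3 left: {4,5,6}→1
  4 left: {3,4,5,6}→1
  5 left: {0,3,4,5,6}→1  {2,3,4,5,6}→1
  placing 0:p first → 1 extensions
  placing 1:q first → 2 extensions
total linear extensions = 3

3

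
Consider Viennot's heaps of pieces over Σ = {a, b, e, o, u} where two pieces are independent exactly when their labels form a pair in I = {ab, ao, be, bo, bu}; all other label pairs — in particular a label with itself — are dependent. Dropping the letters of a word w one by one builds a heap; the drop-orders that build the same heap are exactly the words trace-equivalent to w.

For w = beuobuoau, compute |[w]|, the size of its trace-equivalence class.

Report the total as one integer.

72

0(b) covers ∅
1(e) covers ∅
2(u) covers 1:e
3(o) covers 2:u
4(b) covers 0:b
5(u) covers 3:o
6(o) covers 5:u
7(a) covers 5:u
8(u) covers 6:o, 7:a
floor of heap: 0:b, 1:e
completions by unplaced set U, small U first (add the entries for U minus each lowest piece of U):
  |U|=1: {4}:1  {8}:1
  |U|=2: {0,4}:1  {4,8}:2  {6,8}:1  {7,8}:1
  |U|=3: {0,4,8}:3  {4,6,8}:3  {4,7,8}:3  {6,7,8}:2
  |U|=4: {0,4,6,8}:6  {0,4,7,8}:6  {4,6,7,8}:8  {5,6,7,8}:2
  |U|=5: {0,4,6,7,8}:20  {3,5,6,7,8}:2  {4,5,6,7,8}:10
  |U|=6: {0,4,5,6,7,8}:30  {2,3,5,6,7,8}:2  {3,4,5,6,7,8}:12
  |U|=7: {0,3,4,5,6,7,8}:42  {1,2,3,5,6,7,8}:2  {2,3,4,5,6,7,8}:14
  start at 0(b): 16
  start at 1(e): 56
sum over floor = 72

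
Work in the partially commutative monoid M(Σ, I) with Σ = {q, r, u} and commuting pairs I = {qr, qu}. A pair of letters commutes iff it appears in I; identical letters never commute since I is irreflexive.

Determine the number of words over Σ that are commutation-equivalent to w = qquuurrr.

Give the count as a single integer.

0(q) covers ∅
1(q) covers 0:q
2(u) covers ∅
3(u) covers 2:u
4(u) covers 3:u
5(r) covers 4:u
6(r) covers 5:r
7(r) covers 6:r
floor of heap: 0:q, 2:u
completions by unplaced set U, small U first (add the entries for U minus each lowest piece of U):
  |U|=1: {1}:1  {7}:1
  |U|=2: {0,1}:1  {1,7}:2  {6,7}:1
  |U|=3: {0,1,7}:3  {1,6,7}:3  {5,6,7}:1
  |U|=4: {0,1,6,7}:6  {1,5,6,7}:4  {4,5,6,7}:1
  |U|=5: {0,1,5,6,7}:10  {1,4,5,6,7}:5  {3,4,5,6,7}:1
  |U|=6: {0,1,4,5,6,7}:15  {1,3,4,5,6,7}:6  {2,3,4,5,6,7}:1
  start at 0(q): 7
  start at 2(u): 21
sum over floor = 28

28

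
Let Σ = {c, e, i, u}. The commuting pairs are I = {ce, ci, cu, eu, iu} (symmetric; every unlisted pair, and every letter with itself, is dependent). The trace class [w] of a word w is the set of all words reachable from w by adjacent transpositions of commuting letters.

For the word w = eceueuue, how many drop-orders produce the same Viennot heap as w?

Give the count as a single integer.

280

0(e) covers ∅
1(c) covers ∅
2(e) covers 0:e
3(u) covers ∅
4(e) covers 2:e
5(u) covers 3:u
6(u) covers 5:u
7(e) covers 4:e
floor of heap: 0:e, 1:c, 3:u
completions by unplaced set U, small U first (add the entries for U minus each lowest piece of U):
  |U|=1: {1}:1  {6}:1  {7}:1
  |U|=2: {1,6}:2  {1,7}:2  {4,7}:1  {5,6}:1  {6,7}:2
  |U|=3: {1,4,7}:3  {1,5,6}:3  {1,6,7}:6  {2,4,7}:1  {3,5,6}:1  {4,6,7}:3  {5,6,7}:3
  |U|=4: {0,2,4,7}:1  {1,2,4,7}:4  {1,3,5,6}:4  {1,4,6,7}:12  {1,5,6,7}:12  {2,4,6,7}:4  {3,5,6,7}:4  {4,5,6,7}:6
  |U|=5: {0,1,2,4,7}:5  {0,2,4,6,7}:5  {1,2,4,6,7}:20  {1,3,5,6,7}:20  {1,4,5,6,7}:30  {2,4,5,6,7}:10  {3,4,5,6,7}:10
  |U|=6: {0,1,2,4,6,7}:30  {0,2,4,5,6,7}:15  {1,2,4,5,6,7}:60  {1,3,4,5,6,7}:60  {2,3,4,5,6,7}:20
  start at 0(e): 140
  start at 1(c): 35
  start at 3(u): 105
sum over floor = 280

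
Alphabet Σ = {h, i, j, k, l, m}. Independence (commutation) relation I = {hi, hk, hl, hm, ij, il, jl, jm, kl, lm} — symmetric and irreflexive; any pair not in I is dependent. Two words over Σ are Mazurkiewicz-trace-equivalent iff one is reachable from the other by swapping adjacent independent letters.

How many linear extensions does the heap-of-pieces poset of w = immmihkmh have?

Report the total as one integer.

#0=i has no predecessor
#1=m depends on [0:i]
#2=m depends on [1:m]
#3=m depends on [2:m]
#4=i depends on [3:m]
#5=h has no predecessor
#6=k depends on [4:i]
#7=m depends on [6:k]
#8=h depends on [5:h]
sources: [0:i, 5:h]
N(rest) = Σ N(rest − s) over sources s of rest; N(one piece) = 1:
  size 1 → [7]=1  [8]=1
  size 2 → [5,8]=1  [6,7]=1  [7,8]=2
  size 3 → [4,6,7]=1  [5,7,8]=3  [6,7,8]=3
  size 4 → [3,4,6,7]=1  [4,6,7,8]=4  [5,6,7,8]=6
  size 5 → [2,3,4,6,7]=1  [3,4,6,7,8]=5  [4,5,6,7,8]=10
  size 6 → [1,2,3,4,6,7]=1  [2,3,4,6,7,8]=6  [3,4,5,6,7,8]=15
  size 7 → [0,1,2,3,4,6,7]=1  [1,2,3,4,6,7,8]=7  [2,3,4,5,6,7,8]=21
  first=0(i) contributes 28
  first=5(h) contributes 8
|[w]| = 36

36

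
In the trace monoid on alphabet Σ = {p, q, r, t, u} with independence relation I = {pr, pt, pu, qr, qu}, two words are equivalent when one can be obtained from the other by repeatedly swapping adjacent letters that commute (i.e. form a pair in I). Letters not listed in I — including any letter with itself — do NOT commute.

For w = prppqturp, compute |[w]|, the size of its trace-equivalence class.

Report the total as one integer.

21

drop 0:p onto floor
drop 1:r onto floor
drop 2:p onto {0:p}
drop 3:p onto {2:p}
drop 4:q onto {3:p}
drop 5:t onto {1:r, 4:q}
drop 6:u onto {5:t}
drop 7:r onto {6:u}
drop 8:p onto {4:q}
ground layer = {0:p, 1:r}
drop-orders for the pieces not yet dropped (sum over which currently-grounded one goes next):
  1 to go: {7} 1  {8} 1
  2 to go: {6,7} 1  {7,8} 2
  3 to go: {5,6,7} 1  {6,7,8} 3
  4 to go: {1,5,6,7} 1  {5,6,7,8} 4
  5 to go: {1,5,6,7,8} 5  {4,5,6,7,8} 4
  6 to go: {1,4,5,6,7,8} 9  {3,4,5,6,7,8} 4
  7 to go: {1,3,4,5,6,7,8} 13  {2,3,4,5,6,7,8} 4
  if 0:p drops first: 17 orders
  if 1:r drops first: 4 orders
heap linearizations: 21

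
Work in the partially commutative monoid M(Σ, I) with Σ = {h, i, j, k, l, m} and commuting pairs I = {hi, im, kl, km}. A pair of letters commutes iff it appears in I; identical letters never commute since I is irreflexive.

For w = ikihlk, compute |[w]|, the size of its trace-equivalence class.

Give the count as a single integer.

4

piece 0:i — minimal
piece 1:k rests on {0:i}
piece 2:i rests on {1:k}
piece 3:h rests on {1:k}
piece 4:l rests on {2:i, 3:h}
piece 5:k rests on {2:i, 3:h}
minimal pieces: {0:i}
ways to finish when only these pieces remain (= sum over removing one remaining piece with nothing left below it):
  1 left: {4}→1  {5}→1
  2 left: {4,5}→2
  3 left: {2,4,5}→2  {3,4,5}→2
  4 left: {2,3,4,5}→4
  placing 0:i first → 4 extensions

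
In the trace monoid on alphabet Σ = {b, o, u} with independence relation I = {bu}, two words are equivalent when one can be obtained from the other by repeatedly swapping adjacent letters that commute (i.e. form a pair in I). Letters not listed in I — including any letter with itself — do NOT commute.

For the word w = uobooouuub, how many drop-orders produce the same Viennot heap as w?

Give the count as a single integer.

0(u) covers ∅
1(o) covers 0:u
2(b) covers 1:o
3(o) covers 2:b
4(o) covers 3:o
5(o) covers 4:o
6(u) covers 5:o
7(u) covers 6:u
8(u) covers 7:u
9(b) covers 5:o
floor of heap: 0:u
completions by unplaced set U, small U first (add the entries for U minus each lowest piece of U):
  |U|=1: {8}:1  {9}:1
  |U|=2: {7,8}:1  {8,9}:2
  |U|=3: {6,7,8}:1  {7,8,9}:3
  |U|=4: {6,7,8,9}:4
  |U|=5: {5,6,7,8,9}:4
  |U|=6: {4,5,6,7,8,9}:4
  |U|=7: {3,4,5,6,7,8,9}:4
  |U|=8: {2,3,4,5,6,7,8,9}:4
  start at 0(u): 4

4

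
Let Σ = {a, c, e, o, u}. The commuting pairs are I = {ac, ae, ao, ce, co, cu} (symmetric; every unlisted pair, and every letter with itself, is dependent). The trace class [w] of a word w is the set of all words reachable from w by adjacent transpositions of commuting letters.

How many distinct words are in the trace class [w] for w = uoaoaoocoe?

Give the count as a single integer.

280

piece 0:u — minimal
piece 1:o rests on {0:u}
piece 2:a rests on {0:u}
piece 3:o rests on {1:o}
piece 4:a rests on {2:a}
piece 5:o rests on {3:o}
piece 6:o rests on {5:o}
piece 7:c — minimal
piece 8:o rests on {6:o}
piece 9:e rests on {8:o}
minimal pieces: {0:u, 7:c}
ways to finish when only these pieces remain (= sum over removing one remaining piece with nothing left below it):
  1 left: {4}→1  {7}→1  {9}→1
  2 left: {2,4}→1  {4,7}→2  {4,9}→2  {7,9}→2  {8,9}→1
  3 left: {2,4,7}→3  {2,4,9}→3  {4,7,9}→6  {4,8,9}→3  {6,8,9}→1  {7,8,9}→3
  4 left: {2,4,7,9}→12  {2,4,8,9}→6  {4,6,8,9}→4  {4,7,8,9}→12  {5,6,8,9}→1  {6,7,8,9}→4
  5 left: {2,4,6,8,9}→10  {2,4,7,8,9}→30  {3,5,6,8,9}→1  {4,5,6,8,9}→5  {4,6,7,8,9}→20  {5,6,7,8,9}→5
  6 left: {1,3,5,6,8,9}→1  {2,4,5,6,8,9}→15  {2,4,6,7,8,9}→60  {3,4,5,6,8,9}→6  {3,5,6,7,8,9}→6  {4,5,6,7,8,9}→30
  7 left: {1,3,4,5,6,8,9}→7  {1,3,5,6,7,8,9}→7  {2,3,4,5,6,8,9}→21  {2,4,5,6,7,8,9}→105  {3,4,5,6,7,8,9}→42
  8 left: {1,2,3,4,5,6,8,9}→28  {1,3,4,5,6,7,8,9}→56  {2,3,4,5,6,7,8,9}→168
  placing 0:u first → 252 extensions
  placing 7:c first → 28 extensions
total linear extensions = 280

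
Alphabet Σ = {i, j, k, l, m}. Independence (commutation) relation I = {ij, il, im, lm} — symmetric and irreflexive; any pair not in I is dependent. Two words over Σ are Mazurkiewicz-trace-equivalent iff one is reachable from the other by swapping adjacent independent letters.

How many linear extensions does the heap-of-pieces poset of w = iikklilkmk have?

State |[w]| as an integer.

3

drop 0:i onto floor
drop 1:i onto {0:i}
drop 2:k onto {1:i}
drop 3:k onto {2:k}
drop 4:l onto {3:k}
drop 5:i onto {3:k}
drop 6:l onto {4:l}
drop 7:k onto {5:i, 6:l}
drop 8:m onto {7:k}
drop 9:k onto {8:m}
ground layer = {0:i}
drop-orders for the pieces not yet dropped (sum over which currently-grounded one goes next):
  1 to go: {9} 1
  2 to go: {8,9} 1
  3 to go: {7,8,9} 1
  4 to go: {5,7,8,9} 1  {6,7,8,9} 1
  5 to go: {4,6,7,8,9} 1  {5,6,7,8,9} 2
  6 to go: {4,5,6,7,8,9} 3
  7 to go: {3,4,5,6,7,8,9} 3
  8 to go: {2,3,4,5,6,7,8,9} 3
  if 0:i drops first: 3 orders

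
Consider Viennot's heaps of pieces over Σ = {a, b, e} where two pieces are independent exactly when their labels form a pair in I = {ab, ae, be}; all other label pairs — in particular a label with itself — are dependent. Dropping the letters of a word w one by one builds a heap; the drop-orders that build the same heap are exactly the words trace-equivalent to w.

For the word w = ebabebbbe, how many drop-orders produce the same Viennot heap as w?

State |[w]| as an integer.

#0=e has no predecessor
#1=b has no predecessor
#2=a has no predecessor
#3=b depends on [1:b]
#4=e depends on [0:e]
#5=b depends on [3:b]
#6=b depends on [5:b]
#7=b depends on [6:b]
#8=e depends on [4:e]
sources: [0:e, 1:b, 2:a]
N(rest) = Σ N(rest − s) over sources s of rest; N(one piece) = 1:
  size 1 → [2]=1  [7]=1  [8]=1
  size 2 → [2,7]=2  [2,8]=2  [4,8]=1  [6,7]=1  [7,8]=2
  size 3 → [0,4,8]=1  [2,4,8]=3  [2,6,7]=3  [2,7,8]=6  [4,7,8]=3  [5,6,7]=1  [6,7,8]=3
  size 4 → [0,2,4,8]=4  [0,4,7,8]=4  [2,4,7,8]=12  [2,5,6,7]=4  [2,6,7,8]=12  [3,5,6,7]=1  [4,6,7,8]=6  [5,6,7,8]=4
  size 5 → [0,2,4,7,8]=20  [0,4,6,7,8]=10  [1,3,5,6,7]=1  [2,3,5,6,7]=5  [2,4,6,7,8]=30  [2,5,6,7,8]=20  [3,5,6,7,8]=5  [4,5,6,7,8]=10
  size 6 → [0,2,4,6,7,8]=60  [0,4,5,6,7,8]=20  [1,2,3,5,6,7]=6  [1,3,5,6,7,8]=6  [2,3,5,6,7,8]=30  [2,4,5,6,7,8]=60  [3,4,5,6,7,8]=15
  size 7 → [0,2,4,5,6,7,8]=140  [0,3,4,5,6,7,8]=35  [1,2,3,5,6,7,8]=42  [1,3,4,5,6,7,8]=21  [2,3,4,5,6,7,8]=105
  first=0(e) contributes 168
  first=1(b) contributes 280
  first=2(a) contributes 56
|[w]| = 504

504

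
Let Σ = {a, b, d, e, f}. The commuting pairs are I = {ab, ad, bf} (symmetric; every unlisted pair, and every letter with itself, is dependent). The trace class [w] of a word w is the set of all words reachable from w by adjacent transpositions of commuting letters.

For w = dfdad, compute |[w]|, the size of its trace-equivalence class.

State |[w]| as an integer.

#0=d has no predecessor
#1=f depends on [0:d]
#2=d depends on [1:f]
#3=a depends on [1:f]
#4=d depends on [2:d]
sources: [0:d]
N(rest) = Σ N(rest − s) over sources s of rest; N(one piece) = 1:
  size 1 → [3]=1  [4]=1
  size 2 → [2,4]=1  [3,4]=2
  size 3 → [2,3,4]=3
  first=0(d) contributes 3

3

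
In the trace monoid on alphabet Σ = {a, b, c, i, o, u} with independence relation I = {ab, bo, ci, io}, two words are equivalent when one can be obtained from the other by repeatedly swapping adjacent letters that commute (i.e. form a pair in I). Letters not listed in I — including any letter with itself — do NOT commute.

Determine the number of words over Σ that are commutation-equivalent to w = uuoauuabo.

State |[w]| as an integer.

3

drop 0:u onto floor
drop 1:u onto {0:u}
drop 2:o onto {1:u}
drop 3:a onto {2:o}
drop 4:u onto {3:a}
drop 5:u onto {4:u}
drop 6:a onto {5:u}
drop 7:b onto {5:u}
drop 8:o onto {6:a}
ground layer = {0:u}
drop-orders for the pieces not yet dropped (sum over which currently-grounded one goes next):
  1 to go: {7} 1  {8} 1
  2 to go: {6,8} 1  {7,8} 2
  3 to go: {6,7,8} 3
  4 to go: {5,6,7,8} 3
  5 to go: {4,5,6,7,8} 3
  6 to go: {3,4,5,6,7,8} 3
  7 to go: {2,3,4,5,6,7,8} 3
  if 0:u drops first: 3 orders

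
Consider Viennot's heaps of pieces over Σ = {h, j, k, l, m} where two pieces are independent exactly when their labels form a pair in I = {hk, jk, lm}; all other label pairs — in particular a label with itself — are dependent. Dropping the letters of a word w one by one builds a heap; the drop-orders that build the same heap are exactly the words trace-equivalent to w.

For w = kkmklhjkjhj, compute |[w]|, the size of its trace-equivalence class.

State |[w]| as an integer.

6

#0=k has no predecessor
#1=k depends on [0:k]
#2=m depends on [1:k]
#3=k depends on [2:m]
#4=l depends on [3:k]
#5=h depends on [4:l]
#6=j depends on [5:h]
#7=k depends on [4:l]
#8=j depends on [6:j]
#9=h depends on [8:j]
#10=j depends on [9:h]
sources: [0:k]
N(rest) = Σ N(rest − s) over sources s of rest; N(one piece) = 1:
  size 1 → [7]=1  [10]=1
  size 2 → [7,10]=2  [9,10]=1
  size 3 → [7,9,10]=3  [8,9,10]=1
  size 4 → [6,8,9,10]=1  [7,8,9,10]=4
  size 5 → [5,6,8,9,10]=1  [6,7,8,9,10]=5
  size 6 → [5,6,7,8,9,10]=6
  size 7 → [4,5,6,7,8,9,10]=6
  size 8 → [3,4,5,6,7,8,9,10]=6
  size 9 → [2,3,4,5,6,7,8,9,10]=6
  first=0(k) contributes 6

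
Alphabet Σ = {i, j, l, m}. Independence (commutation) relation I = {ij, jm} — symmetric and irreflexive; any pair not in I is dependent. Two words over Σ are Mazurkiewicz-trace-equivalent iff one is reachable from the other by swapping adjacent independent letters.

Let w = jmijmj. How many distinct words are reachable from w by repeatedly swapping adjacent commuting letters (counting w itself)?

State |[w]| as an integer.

20

drop 0:j onto floor
drop 1:m onto floor
drop 2:i onto {1:m}
drop 3:j onto {0:j}
drop 4:m onto {2:i}
drop 5:j onto {3:j}
ground layer = {0:j, 1:m}
drop-orders for the pieces not yet dropped (sum over which currently-grounded one goes next):
  1 to go: {4} 1  {5} 1
  2 to go: {2,4} 1  {3,5} 1  {4,5} 2
  3 to go: {0,3,5} 1  {1,2,4} 1  {2,4,5} 3  {3,4,5} 3
  4 to go: {0,3,4,5} 4  {1,2,4,5} 4  {2,3,4,5} 6
  if 0:j drops first: 10 orders
  if 1:m drops first: 10 orders
heap linearizations: 20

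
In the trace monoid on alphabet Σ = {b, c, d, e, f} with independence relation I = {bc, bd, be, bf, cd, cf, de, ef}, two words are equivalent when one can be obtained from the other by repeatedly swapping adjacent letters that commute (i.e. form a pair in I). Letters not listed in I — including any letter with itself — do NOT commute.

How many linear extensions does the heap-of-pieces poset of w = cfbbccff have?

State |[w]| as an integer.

#0=c has no predecessor
#1=f has no predecessor
#2=b has no predecessor
#3=b depends on [2:b]
#4=c depends on [0:c]
#5=c depends on [4:c]
#6=f depends on [1:f]
#7=f depends on [6:f]
sources: [0:c, 1:f, 2:b]
N(rest) = Σ N(rest − s) over sources s of rest; N(one piece) = 1:
  size 1 → [3]=1  [5]=1  [7]=1
  size 2 → [2,3]=1  [3,5]=2  [3,7]=2  [4,5]=1  [5,7]=2  [6,7]=1
  size 3 → [0,4,5]=1  [1,6,7]=1  [2,3,5]=3  [2,3,7]=3  [3,4,5]=3  [3,5,7]=6  [3,6,7]=3  [4,5,7]=3  [5,6,7]=3
  size 4 → [0,3,4,5]=4  [0,4,5,7]=4  [1,3,6,7]=4  [1,5,6,7]=4  [2,3,4,5]=6  [2,3,5,7]=12  [2,3,6,7]=6  [3,4,5,7]=12  [3,5,6,7]=12  [4,5,6,7]=6
  size 5 → [0,2,3,4,5]=10  [0,3,4,5,7]=20  [0,4,5,6,7]=10  [1,2,3,6,7]=10  [1,3,5,6,7]=20  [1,4,5,6,7]=10  [2,3,4,5,7]=30  [2,3,5,6,7]=30  [3,4,5,6,7]=30
  size 6 → [0,1,4,5,6,7]=20  [0,2,3,4,5,7]=60  [0,3,4,5,6,7]=60  [1,2,3,5,6,7]=60  [1,3,4,5,6,7]=60  [2,3,4,5,6,7]=90
  first=0(c) contributes 210
  first=1(f) contributes 210
  first=2(b) contributes 140
|[w]| = 560

560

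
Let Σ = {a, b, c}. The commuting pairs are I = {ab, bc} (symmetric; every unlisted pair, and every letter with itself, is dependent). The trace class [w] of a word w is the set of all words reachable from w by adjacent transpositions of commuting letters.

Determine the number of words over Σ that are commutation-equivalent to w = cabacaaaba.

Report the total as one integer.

45

#0=c has no predecessor
#1=a depends on [0:c]
#2=b has no predecessor
#3=a depends on [1:a]
#4=c depends on [3:a]
#5=a depends on [4:c]
#6=a depends on [5:a]
#7=a depends on [6:a]
#8=b depends on [2:b]
#9=a depends on [7:a]
sources: [0:c, 2:b]
N(rest) = Σ N(rest − s) over sources s of rest; N(one piece) = 1:
  size 1 → [8]=1  [9]=1
  size 2 → [2,8]=1  [7,9]=1  [8,9]=2
  size 3 → [2,8,9]=3  [6,7,9]=1  [7,8,9]=3
  size 4 → [2,7,8,9]=6  [5,6,7,9]=1  [6,7,8,9]=4
  size 5 → [2,6,7,8,9]=10  [4,5,6,7,9]=1  [5,6,7,8,9]=5
  size 6 → [2,5,6,7,8,9]=15  [3,4,5,6,7,9]=1  [4,5,6,7,8,9]=6
  size 7 → [1,3,4,5,6,7,9]=1  [2,4,5,6,7,8,9]=21  [3,4,5,6,7,8,9]=7
  size 8 → [0,1,3,4,5,6,7,9]=1  [1,3,4,5,6,7,8,9]=8  [2,3,4,5,6,7,8,9]=28
  first=0(c) contributes 36
  first=2(b) contributes 9
|[w]| = 45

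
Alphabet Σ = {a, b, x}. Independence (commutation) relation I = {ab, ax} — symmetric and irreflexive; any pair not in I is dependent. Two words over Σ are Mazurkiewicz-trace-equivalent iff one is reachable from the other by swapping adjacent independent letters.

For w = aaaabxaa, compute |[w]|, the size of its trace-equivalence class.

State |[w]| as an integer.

28

drop 0:a onto floor
drop 1:a onto {0:a}
drop 2:a onto {1:a}
drop 3:a onto {2:a}
drop 4:b onto floor
drop 5:x onto {4:b}
drop 6:a onto {3:a}
drop 7:a onto {6:a}
ground layer = {0:a, 4:b}
drop-orders for the pieces not yet dropped (sum over which currently-grounded one goes next):
  1 to go: {5} 1  {7} 1
  2 to go: {4,5} 1  {5,7} 2  {6,7} 1
  3 to go: {3,6,7} 1  {4,5,7} 3  {5,6,7} 3
  4 to go: {2,3,6,7} 1  {3,5,6,7} 4  {4,5,6,7} 6
  5 to go: {1,2,3,6,7} 1  {2,3,5,6,7} 5  {3,4,5,6,7} 10
  6 to go: {0,1,2,3,6,7} 1  {1,2,3,5,6,7} 6  {2,3,4,5,6,7} 15
  if 0:a drops first: 21 orders
  if 4:b drops first: 7 orders
heap linearizations: 28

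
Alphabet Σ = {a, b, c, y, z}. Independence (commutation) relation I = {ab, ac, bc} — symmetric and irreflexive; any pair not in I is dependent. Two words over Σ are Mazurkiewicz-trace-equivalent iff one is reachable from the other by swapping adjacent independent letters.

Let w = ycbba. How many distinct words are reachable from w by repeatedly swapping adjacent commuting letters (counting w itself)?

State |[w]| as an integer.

12

0(y) covers ∅
1(c) covers 0:y
2(b) covers 0:y
3(b) covers 2:b
4(a) covers 0:y
floor of heap: 0:y
completions by unplaced set U, small U first (add the entries for U minus each lowest piece of U):
  |U|=1: {1}:1  {3}:1  {4}:1
  |U|=2: {1,3}:2  {1,4}:2  {2,3}:1  {3,4}:2
  |U|=3: {1,2,3}:3  {1,3,4}:6  {2,3,4}:3
  start at 0(y): 12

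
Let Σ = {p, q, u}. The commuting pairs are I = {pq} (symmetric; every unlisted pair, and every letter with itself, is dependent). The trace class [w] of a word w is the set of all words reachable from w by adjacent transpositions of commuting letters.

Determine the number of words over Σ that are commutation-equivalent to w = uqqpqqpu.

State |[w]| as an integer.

piece 0:u — minimal
piece 1:q rests on {0:u}
piece 2:q rests on {1:q}
piece 3:p rests on {0:u}
piece 4:q rests on {2:q}
piece 5:q rests on {4:q}
piece 6:p rests on {3:p}
piece 7:u rests on {5:q, 6:p}
minimal pieces: {0:u}
ways to finish when only these pieces remain (= sum over removing one remaining piece with nothing left below it):
  1 left: {7}→1
  2 left: {5,7}→1  {6,7}→1
  3 left: {3,6,7}→1  {4,5,7}→1  {5,6,7}→2
  4 left: {2,4,5,7}→1  {3,5,6,7}→3  {4,5,6,7}→3
  5 left: {1,2,4,5,7}→1  {2,4,5,6,7}→4  {3,4,5,6,7}→6
  6 left: {1,2,4,5,6,7}→5  {2,3,4,5,6,7}→10
  placing 0:u first → 15 extensions

15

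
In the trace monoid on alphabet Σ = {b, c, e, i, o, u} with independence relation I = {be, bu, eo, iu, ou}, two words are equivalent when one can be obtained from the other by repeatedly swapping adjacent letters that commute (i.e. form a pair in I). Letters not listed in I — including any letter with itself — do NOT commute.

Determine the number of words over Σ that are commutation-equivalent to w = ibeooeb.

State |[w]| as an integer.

piece 0:i — minimal
piece 1:b rests on {0:i}
piece 2:e rests on {0:i}
piece 3:o rests on {1:b}
piece 4:o rests on {3:o}
piece 5:e rests on {2:e}
piece 6:b rests on {4:o}
minimal pieces: {0:i}
ways to finish when only these pieces remain (= sum over removing one remaining piece with nothing left below it):
  1 left: {5}→1  {6}→1
  2 left: {2,5}→1  {4,6}→1  {5,6}→2
  3 left: {2,5,6}→3  {3,4,6}→1  {4,5,6}→3
  4 left: {1,3,4,6}→1  {2,4,5,6}→6  {3,4,5,6}→4
  5 left: {1,3,4,5,6}→5  {2,3,4,5,6}→10
  placing 0:i first → 15 extensions

15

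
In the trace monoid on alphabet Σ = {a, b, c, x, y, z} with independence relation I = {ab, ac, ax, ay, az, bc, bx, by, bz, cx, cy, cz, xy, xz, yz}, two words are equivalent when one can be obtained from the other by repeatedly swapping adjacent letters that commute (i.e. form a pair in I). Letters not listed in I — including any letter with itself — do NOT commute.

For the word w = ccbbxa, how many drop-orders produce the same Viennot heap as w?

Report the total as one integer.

180

#0=c has no predecessor
#1=c depends on [0:c]
#2=b has no predecessor
#3=b depends on [2:b]
#4=x has no predecessor
#5=a has no predecessor
sources: [0:c, 2:b, 4:x, 5:a]
N(rest) = Σ N(rest − s) over sources s of rest; N(one piece) = 1:
  size 1 → [1]=1  [3]=1  [4]=1  [5]=1
  size 2 → [0,1]=1  [1,3]=2  [1,4]=2  [1,5]=2  [2,3]=1  [3,4]=2  [3,5]=2  [4,5]=2
  size 3 → [0,1,3]=3  [0,1,4]=3  [0,1,5]=3  [1,2,3]=3  [1,3,4]=6  [1,3,5]=6  [1,4,5]=6  [2,3,4]=3  [2,3,5]=3  [3,4,5]=6
  size 4 → [0,1,2,3]=6  [0,1,3,4]=12  [0,1,3,5]=12  [0,1,4,5]=12  [1,2,3,4]=12  [1,2,3,5]=12  [1,3,4,5]=24  [2,3,4,5]=12
  first=0(c) contributes 60
  first=2(b) contributes 60
  first=4(x) contributes 30
  first=5(a) contributes 30
|[w]| = 180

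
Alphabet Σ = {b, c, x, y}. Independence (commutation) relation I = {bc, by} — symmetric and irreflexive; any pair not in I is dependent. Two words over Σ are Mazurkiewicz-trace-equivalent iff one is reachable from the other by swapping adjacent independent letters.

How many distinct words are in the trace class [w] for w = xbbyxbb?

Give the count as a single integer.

#0=x has no predecessor
#1=b depends on [0:x]
#2=b depends on [1:b]
#3=y depends on [0:x]
#4=x depends on [2:b, 3:y]
#5=b depends on [4:x]
#6=b depends on [5:b]
sources: [0:x]
N(rest) = Σ N(rest − s) over sources s of rest; N(one piece) = 1:
  size 1 → [6]=1
  size 2 → [5,6]=1
  size 3 → [4,5,6]=1
  size 4 → [2,4,5,6]=1  [3,4,5,6]=1
  size 5 → [1,2,4,5,6]=1  [2,3,4,5,6]=2
  first=0(x) contributes 3

3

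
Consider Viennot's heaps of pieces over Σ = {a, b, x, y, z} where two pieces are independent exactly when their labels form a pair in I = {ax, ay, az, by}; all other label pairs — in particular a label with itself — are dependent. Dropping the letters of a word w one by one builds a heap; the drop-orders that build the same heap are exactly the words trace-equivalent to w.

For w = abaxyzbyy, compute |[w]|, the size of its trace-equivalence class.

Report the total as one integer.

0(a) covers ∅
1(b) covers 0:a
2(a) covers 1:b
3(x) covers 1:b
4(y) covers 3:x
5(z) covers 4:y
6(b) covers 2:a, 5:z
7(y) covers 5:z
8(y) covers 7:y
floor of heap: 0:a
completions by unplaced set U, small U first (add the entries for U minus each lowest piece of U):
  |U|=1: {6}:1  {8}:1
  |U|=2: {2,6}:1  {6,8}:2  {7,8}:1
  |U|=3: {2,6,8}:3  {6,7,8}:3
  |U|=4: {2,6,7,8}:6  {5,6,7,8}:3
  |U|=5: {2,5,6,7,8}:9  {4,5,6,7,8}:3
  |U|=6: {2,4,5,6,7,8}:12  {3,4,5,6,7,8}:3
  |U|=7: {2,3,4,5,6,7,8}:15
  start at 0(a): 15

15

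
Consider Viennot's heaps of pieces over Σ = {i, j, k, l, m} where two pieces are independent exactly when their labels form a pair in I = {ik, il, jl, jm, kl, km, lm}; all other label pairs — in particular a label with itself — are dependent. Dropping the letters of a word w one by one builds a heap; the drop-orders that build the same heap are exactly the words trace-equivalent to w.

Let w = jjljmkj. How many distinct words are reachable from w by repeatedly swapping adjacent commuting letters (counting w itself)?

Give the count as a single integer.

42

drop 0:j onto floor
drop 1:j onto {0:j}
drop 2:l onto floor
drop 3:j onto {1:j}
drop 4:m onto floor
drop 5:k onto {3:j}
drop 6:j onto {5:k}
ground layer = {0:j, 2:l, 4:m}
drop-orders for the pieces not yet dropped (sum over which currently-grounded one goes next):
  1 to go: {2} 1  {4} 1  {6} 1
  2 to go: {2,4} 2  {2,6} 2  {4,6} 2  {5,6} 1
  3 to go: {2,4,6} 6  {2,5,6} 3  {3,5,6} 1  {4,5,6} 3
  4 to go: {1,3,5,6} 1  {2,3,5,6} 4  {2,4,5,6} 12  {3,4,5,6} 4
  5 to go: {0,1,3,5,6} 1  {1,2,3,5,6} 5  {1,3,4,5,6} 5  {2,3,4,5,6} 20
  if 0:j drops first: 30 orders
  if 2:l drops first: 6 orders
  if 4:m drops first: 6 orders
heap linearizations: 42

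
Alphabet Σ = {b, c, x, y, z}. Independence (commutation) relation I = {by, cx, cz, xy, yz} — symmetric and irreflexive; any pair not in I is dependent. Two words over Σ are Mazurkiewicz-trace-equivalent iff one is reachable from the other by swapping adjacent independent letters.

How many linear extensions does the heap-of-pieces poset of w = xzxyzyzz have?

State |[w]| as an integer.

28

#0=x has no predecessor
#1=z depends on [0:x]
#2=x depends on [1:z]
#3=y has no predecessor
#4=z depends on [2:x]
#5=y depends on [3:y]
#6=z depends on [4:z]
#7=z depends on [6:z]
sources: [0:x, 3:y]
N(rest) = Σ N(rest − s) over sources s of rest; N(one piece) = 1:
  size 1 → [5]=1  [7]=1
  size 2 → [3,5]=1  [5,7]=2  [6,7]=1
  size 3 → [3,5,7]=3  [4,6,7]=1  [5,6,7]=3
  size 4 → [2,4,6,7]=1  [3,5,6,7]=6  [4,5,6,7]=4
  size 5 → [1,2,4,6,7]=1  [2,4,5,6,7]=5  [3,4,5,6,7]=10
  size 6 → [0,1,2,4,6,7]=1  [1,2,4,5,6,7]=6  [2,3,4,5,6,7]=15
  first=0(x) contributes 21
  first=3(y) contributes 7
|[w]| = 28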